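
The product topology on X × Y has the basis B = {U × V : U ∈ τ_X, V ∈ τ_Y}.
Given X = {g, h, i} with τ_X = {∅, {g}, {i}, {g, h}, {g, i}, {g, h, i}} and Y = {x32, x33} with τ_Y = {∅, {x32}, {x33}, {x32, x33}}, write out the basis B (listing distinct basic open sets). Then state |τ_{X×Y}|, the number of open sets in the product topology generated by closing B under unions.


Basis B = {∅ × ∅, {g} × {x32}, {g} × {x33}, {i} × {x32}, {i} × {x33}, {g} × {x32, x33}, {g, h} × {x32}, {g, i} × {x32}, {g, h} × {x33}, {g, i} × {x33}, {i} × {x32, x33}, {g, h, i} × {x32}, {g, h, i} × {x33}, {g, h} × {x32, x33}, {g, i} × {x32, x33}, {g, h, i} × {x32, x33}}; |τ_{X×Y}| = 36.

Enumerate products U × V with U ∈ τ_X, V ∈ τ_Y (deduplicated):
  ∅ × ∅ = {} (∅)
  {g} × {x32} = {(g,x32)}
  {g} × {x33} = {(g,x33)}
  {i} × {x32} = {(i,x32)}
  {i} × {x33} = {(i,x33)}
  {g} × {x32, x33} = {(g,x32), (g,x33)}
  {g, h} × {x32} = {(g,x32), (h,x32)}
  {g, i} × {x32} = {(g,x32), (i,x32)}
  {g, h} × {x33} = {(g,x33), (h,x33)}
  {g, i} × {x33} = {(g,x33), (i,x33)}
  {i} × {x32, x33} = {(i,x32), (i,x33)}
  {g, h, i} × {x32} = {(g,x32), (h,x32), (i,x32)}
  {g, h, i} × {x33} = {(g,x33), (h,x33), (i,x33)}
  {g, h} × {x32, x33} = {(g,x32), (g,x33), (h,x32), (h,x33)}
  {g, i} × {x32, x33} = {(g,x32), (g,x33), (i,x32), (i,x33)}
  {g, h, i} × {x32, x33} = {(g,x32), (g,x33), (h,x32), (h,x33), (i,x32), (i,x33)}
These 16 distinct sets form the basis B.
Close under arbitrary unions to get τ_{X×Y}; counting gives |τ_{X×Y}| = 36.


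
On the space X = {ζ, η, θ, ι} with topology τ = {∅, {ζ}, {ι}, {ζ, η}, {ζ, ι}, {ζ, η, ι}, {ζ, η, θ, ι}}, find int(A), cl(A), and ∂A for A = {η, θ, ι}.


int(A) = {ι}, cl(A) = {η, θ, ι}, ∂A = {η, θ}.

Closed sets in (X, τ) are complements of opens:
  closed(X, τ) = {∅, {θ}, {η, θ}, {θ, ι}, {ζ, η, θ}, {η, θ, ι}, {ζ, η, θ, ι}}.
int(A) = ⋃ {U ∈ τ : U ⊆ A}. Opens contained in A: ∅, {ι}.
Taking the union of these: int(A) = {ι}.
cl(A) = ⋂ {C closed : A ⊆ C}. Closed sets containing A: {η, θ, ι}, {ζ, η, θ, ι}.
Intersecting these: cl(A) = {η, θ, ι}.
∂A = cl(A) ∖ int(A) = {η, θ, ι} ∖ {ι} = {η, θ}.


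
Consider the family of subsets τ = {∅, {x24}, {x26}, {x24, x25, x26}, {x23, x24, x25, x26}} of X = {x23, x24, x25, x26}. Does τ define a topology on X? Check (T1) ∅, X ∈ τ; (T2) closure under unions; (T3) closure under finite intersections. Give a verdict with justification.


τ is NOT a topology on X.

Axiom (T1): ∅ ∈ τ? Yes; X ∈ τ? Yes.
Axiom (T2/T3): check pairwise unions and intersections of members of τ.
Counterexample for (T2): {x24} ∪ {x26} = {x24, x26} ∉ τ. Therefore τ is NOT a topology.


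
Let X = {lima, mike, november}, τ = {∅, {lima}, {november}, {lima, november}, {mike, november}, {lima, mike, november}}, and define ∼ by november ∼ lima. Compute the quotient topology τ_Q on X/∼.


X/∼ = {[lima=november], [mike]}; |τ_Q| = 3.

Equivalence classes: [lima=november], [mike].
Quotient map π: X → X/∼ sends lima ↦ [lima=november], mike ↦ [mike], november ↦ [lima=november].
For each subset V ⊆ X/∼, compute π^{-1}(V) ⊆ X and check whether π^{-1}(V) ∈ τ. V is open in τ_Q iff π^{-1}(V) ∈ τ.
  V = {}: π^{-1}(V) = ∅ ∈ τ ✓.
  V = {[lima=november]}: π^{-1}(V) = {lima, november} ∈ τ ✓.
  V = {[mike]}: π^{-1}(V) = {mike} ∉ τ ✗.
  V = {[lima=november], [mike]}: π^{-1}(V) = {lima, mike, november} ∈ τ ✓.
Open sets in the quotient: τ_Q = {{}, {[lima=november]}, {[lima=november], [mike]}} (3 elements).


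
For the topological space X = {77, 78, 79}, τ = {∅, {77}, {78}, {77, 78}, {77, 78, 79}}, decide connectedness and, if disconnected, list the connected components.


(X, τ) is connected.

Find clopen sets (U ∈ τ with X ∖ U ∈ τ):
  U = ∅, X ∖ U = {77, 78, 79} — both open, so U is clopen.
  U = {77, 78, 79}, X ∖ U = ∅ — both open, so U is clopen.
Only trivial clopens (∅ and X) exist, so (X, τ) is connected.
Compute connected components by grouping points that agree on all clopens:
  component: {77, 78, 79}


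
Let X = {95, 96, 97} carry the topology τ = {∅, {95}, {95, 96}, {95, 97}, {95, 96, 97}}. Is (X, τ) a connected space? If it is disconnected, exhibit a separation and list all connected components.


(X, τ) is connected.

Find clopen sets (U ∈ τ with X ∖ U ∈ τ):
  U = ∅, X ∖ U = {95, 96, 97} — both open, so U is clopen.
  U = {95, 96, 97}, X ∖ U = ∅ — both open, so U is clopen.
Only trivial clopens (∅ and X) exist, so (X, τ) is connected.
Compute connected components by grouping points that agree on all clopens:
  component: {95, 96, 97}


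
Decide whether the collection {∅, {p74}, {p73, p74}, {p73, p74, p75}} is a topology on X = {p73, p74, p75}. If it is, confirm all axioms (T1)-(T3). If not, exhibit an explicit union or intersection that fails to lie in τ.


τ IS a topology on X.

Axiom (T1): ∅ ∈ τ? Yes; X ∈ τ? Yes.
Axiom (T2/T3): check pairwise unions and intersections of members of τ.
All pairwise intersections and unions checked — each lies in τ. Therefore τ satisfies (T1), (T2), (T3): it IS a topology on X.


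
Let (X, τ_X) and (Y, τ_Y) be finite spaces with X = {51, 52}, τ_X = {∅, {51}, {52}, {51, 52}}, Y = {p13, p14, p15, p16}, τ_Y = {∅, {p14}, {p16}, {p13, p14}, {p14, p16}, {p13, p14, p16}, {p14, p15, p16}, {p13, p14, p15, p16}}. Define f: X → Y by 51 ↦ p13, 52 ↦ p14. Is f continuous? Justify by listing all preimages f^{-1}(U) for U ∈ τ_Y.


f IS continuous.

Compute f^{-1}(U) for each U ∈ τ_Y:
  U = ∅: f^{-1}(U) = ∅ ∈ τ_X ✓.
  U = {p14}: f^{-1}(U) = {52} ∈ τ_X ✓.
  U = {p16}: f^{-1}(U) = ∅ ∈ τ_X ✓.
  U = {p13, p14}: f^{-1}(U) = {51, 52} ∈ τ_X ✓.
  U = {p14, p16}: f^{-1}(U) = {52} ∈ τ_X ✓.
  U = {p13, p14, p16}: f^{-1}(U) = {51, 52} ∈ τ_X ✓.
  U = {p14, p15, p16}: f^{-1}(U) = {52} ∈ τ_X ✓.
  U = {p13, p14, p15, p16}: f^{-1}(U) = {51, 52} ∈ τ_X ✓.
Every preimage lies in τ_X, so f IS continuous.


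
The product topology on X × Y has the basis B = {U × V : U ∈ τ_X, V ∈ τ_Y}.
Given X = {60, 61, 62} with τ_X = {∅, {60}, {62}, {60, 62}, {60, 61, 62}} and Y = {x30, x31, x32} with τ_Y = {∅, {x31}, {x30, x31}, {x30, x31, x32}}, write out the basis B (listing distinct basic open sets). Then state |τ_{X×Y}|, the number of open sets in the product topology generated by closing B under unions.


Basis B = {∅ × ∅, {60} × {x31}, {62} × {x31}, {60} × {x30, x31}, {60, 62} × {x31}, {62} × {x30, x31}, {60} × {x30, x31, x32}, {60, 61, 62} × {x31}, {62} × {x30, x31, x32}, {60, 62} × {x30, x31}, {60, 62} × {x30, x31, x32}, {60, 61, 62} × {x30, x31}, {60, 61, 62} × {x30, x31, x32}}; |τ_{X×Y}| = 30.

Enumerate products U × V with U ∈ τ_X, V ∈ τ_Y (deduplicated):
  ∅ × ∅ = {} (∅)
  {60} × {x31} = {(60,x31)}
  {62} × {x31} = {(62,x31)}
  {60} × {x30, x31} = {(60,x30), (60,x31)}
  {60, 62} × {x31} = {(60,x31), (62,x31)}
  {62} × {x30, x31} = {(62,x30), (62,x31)}
  {60} × {x30, x31, x32} = {(60,x30), (60,x31), (60,x32)}
  {60, 61, 62} × {x31} = {(60,x31), (61,x31), (62,x31)}
  {62} × {x30, x31, x32} = {(62,x30), (62,x31), (62,x32)}
  {60, 62} × {x30, x31} = {(60,x30), (60,x31), (62,x30), (62,x31)}
  {60, 62} × {x30, x31, x32} = {(60,x30), (60,x31), (60,x32), (62,x30), (62,x31), (62,x32)}
  {60, 61, 62} × {x30, x31} = {(60,x30), (60,x31), (61,x30), (61,x31), (62,x30), (62,x31)}
  {60, 61, 62} × {x30, x31, x32} = {(60,x30), (60,x31), (60,x32), (61,x30), (61,x31), (61,x32), (62,x30), (62,x31), (62,x32)}
These 13 distinct sets form the basis B.
Close under arbitrary unions to get τ_{X×Y}; counting gives |τ_{X×Y}| = 30.


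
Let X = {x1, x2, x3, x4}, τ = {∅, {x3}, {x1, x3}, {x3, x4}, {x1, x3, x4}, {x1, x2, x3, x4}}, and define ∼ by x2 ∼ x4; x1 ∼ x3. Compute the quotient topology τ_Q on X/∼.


X/∼ = {[x1=x3], [x2=x4]}; |τ_Q| = 3.

Equivalence classes: [x1=x3], [x2=x4].
Quotient map π: X → X/∼ sends x1 ↦ [x1=x3], x2 ↦ [x2=x4], x3 ↦ [x1=x3], x4 ↦ [x2=x4].
For each subset V ⊆ X/∼, compute π^{-1}(V) ⊆ X and check whether π^{-1}(V) ∈ τ. V is open in τ_Q iff π^{-1}(V) ∈ τ.
  V = {}: π^{-1}(V) = ∅ ∈ τ ✓.
  V = {[x1=x3]}: π^{-1}(V) = {x1, x3} ∈ τ ✓.
  V = {[x2=x4]}: π^{-1}(V) = {x2, x4} ∉ τ ✗.
  V = {[x1=x3], [x2=x4]}: π^{-1}(V) = {x1, x2, x3, x4} ∈ τ ✓.
Open sets in the quotient: τ_Q = {{}, {[x1=x3]}, {[x1=x3], [x2=x4]}} (3 elements).


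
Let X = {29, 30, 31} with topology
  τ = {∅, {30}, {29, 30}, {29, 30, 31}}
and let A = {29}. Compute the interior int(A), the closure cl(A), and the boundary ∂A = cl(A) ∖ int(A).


int(A) = ∅, cl(A) = {29, 31}, ∂A = {29, 31}.

Closed sets in (X, τ) are complements of opens:
  closed(X, τ) = {∅, {31}, {29, 31}, {29, 30, 31}}.
int(A) = ⋃ {U ∈ τ : U ⊆ A}. Opens contained in A: ∅.
Taking the union of these: int(A) = ∅.
cl(A) = ⋂ {C closed : A ⊆ C}. Closed sets containing A: {29, 31}, {29, 30, 31}.
Intersecting these: cl(A) = {29, 31}.
∂A = cl(A) ∖ int(A) = {29, 31} ∖ ∅ = {29, 31}.


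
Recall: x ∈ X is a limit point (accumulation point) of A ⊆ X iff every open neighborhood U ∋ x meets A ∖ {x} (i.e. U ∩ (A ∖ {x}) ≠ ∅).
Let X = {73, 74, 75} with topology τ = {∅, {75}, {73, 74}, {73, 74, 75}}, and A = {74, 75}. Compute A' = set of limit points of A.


A' = {73}

For each x ∈ X, list the open sets U ∈ τ with x ∈ U, then check whether U ∩ (A ∖ {x}) ≠ ∅ for every such U.
  x = 73: opens ∋ x are {73, 74}, {73, 74, 75}; each meets A ∖ {73}, so x IS a limit point.
  x = 74: open {73, 74} ∋ x has {73, 74} ∩ (A ∖ {74}) = ∅, so x is NOT a limit point.
  x = 75: open {75} ∋ x has {75} ∩ (A ∖ {75}) = ∅, so x is NOT a limit point.
Collecting: A' = {73}.


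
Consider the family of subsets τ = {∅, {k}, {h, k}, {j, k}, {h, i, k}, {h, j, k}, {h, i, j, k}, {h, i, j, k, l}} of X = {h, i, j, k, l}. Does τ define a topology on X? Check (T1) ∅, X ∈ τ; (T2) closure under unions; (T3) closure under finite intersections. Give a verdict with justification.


τ IS a topology on X.

Axiom (T1): ∅ ∈ τ? Yes; X ∈ τ? Yes.
Axiom (T2/T3): check pairwise unions and intersections of members of τ.
All pairwise intersections and unions checked — each lies in τ. Therefore τ satisfies (T1), (T2), (T3): it IS a topology on X.


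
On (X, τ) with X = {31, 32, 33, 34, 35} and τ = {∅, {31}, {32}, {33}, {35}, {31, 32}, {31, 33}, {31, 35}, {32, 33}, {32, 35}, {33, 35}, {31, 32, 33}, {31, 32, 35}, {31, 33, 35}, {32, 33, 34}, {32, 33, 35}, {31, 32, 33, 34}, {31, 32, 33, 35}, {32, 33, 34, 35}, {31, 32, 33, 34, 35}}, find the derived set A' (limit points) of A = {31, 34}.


A' = ∅

For each x ∈ X, list the open sets U ∈ τ with x ∈ U, then check whether U ∩ (A ∖ {x}) ≠ ∅ for every such U.
  x = 31: open {31} ∋ x has {31} ∩ (A ∖ {31}) = ∅, so x is NOT a limit point.
  x = 32: open {32} ∋ x has {32} ∩ (A ∖ {32}) = ∅, so x is NOT a limit point.
  x = 33: open {33} ∋ x has {33} ∩ (A ∖ {33}) = ∅, so x is NOT a limit point.
  x = 34: open {32, 33, 34} ∋ x has {32, 33, 34} ∩ (A ∖ {34}) = ∅, so x is NOT a limit point.
  x = 35: open {35} ∋ x has {35} ∩ (A ∖ {35}) = ∅, so x is NOT a limit point.
Collecting: A' = ∅.


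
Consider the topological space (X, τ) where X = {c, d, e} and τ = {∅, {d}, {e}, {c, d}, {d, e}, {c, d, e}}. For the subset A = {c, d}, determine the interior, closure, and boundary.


int(A) = {c, d}, cl(A) = {c, d}, ∂A = ∅.

Closed sets in (X, τ) are complements of opens:
  closed(X, τ) = {∅, {c}, {e}, {c, d}, {c, e}, {c, d, e}}.
int(A) = ⋃ {U ∈ τ : U ⊆ A}. Opens contained in A: ∅, {d}, {c, d}.
Taking the union of these: int(A) = {c, d}.
cl(A) = ⋂ {C closed : A ⊆ C}. Closed sets containing A: {c, d}, {c, d, e}.
Intersecting these: cl(A) = {c, d}.
∂A = cl(A) ∖ int(A) = {c, d} ∖ {c, d} = ∅.


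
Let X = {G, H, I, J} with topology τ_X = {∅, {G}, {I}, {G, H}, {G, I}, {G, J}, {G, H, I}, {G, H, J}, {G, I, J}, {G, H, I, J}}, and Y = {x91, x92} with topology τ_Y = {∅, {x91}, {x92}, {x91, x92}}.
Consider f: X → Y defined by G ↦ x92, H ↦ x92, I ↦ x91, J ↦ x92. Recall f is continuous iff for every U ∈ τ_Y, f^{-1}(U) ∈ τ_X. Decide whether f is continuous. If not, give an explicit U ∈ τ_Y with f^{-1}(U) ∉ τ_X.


f IS continuous.

Compute f^{-1}(U) for each U ∈ τ_Y:
  U = ∅: f^{-1}(U) = ∅ ∈ τ_X ✓.
  U = {x91}: f^{-1}(U) = {I} ∈ τ_X ✓.
  U = {x92}: f^{-1}(U) = {G, H, J} ∈ τ_X ✓.
  U = {x91, x92}: f^{-1}(U) = {G, H, I, J} ∈ τ_X ✓.
Every preimage lies in τ_X, so f IS continuous.


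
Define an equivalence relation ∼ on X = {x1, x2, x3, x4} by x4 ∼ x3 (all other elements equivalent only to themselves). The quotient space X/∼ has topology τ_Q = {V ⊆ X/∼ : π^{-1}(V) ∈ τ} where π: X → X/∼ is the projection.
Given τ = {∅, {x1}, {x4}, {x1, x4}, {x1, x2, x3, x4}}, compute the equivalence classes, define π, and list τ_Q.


X/∼ = {[x1], [x2], [x3=x4]}; |τ_Q| = 3.

Equivalence classes: [x1], [x2], [x3=x4].
Quotient map π: X → X/∼ sends x1 ↦ [x1], x2 ↦ [x2], x3 ↦ [x3=x4], x4 ↦ [x3=x4].
For each subset V ⊆ X/∼, compute π^{-1}(V) ⊆ X and check whether π^{-1}(V) ∈ τ. V is open in τ_Q iff π^{-1}(V) ∈ τ.
  V = {}: π^{-1}(V) = ∅ ∈ τ ✓.
  V = {[x1]}: π^{-1}(V) = {x1} ∈ τ ✓.
  V = {[x2]}: π^{-1}(V) = {x2} ∉ τ ✗.
  V = {[x1], [x2]}: π^{-1}(V) = {x1, x2} ∉ τ ✗.
  V = {[x3=x4]}: π^{-1}(V) = {x3, x4} ∉ τ ✗.
  V = {[x1], [x3=x4]}: π^{-1}(V) = {x1, x3, x4} ∉ τ ✗.
  V = {[x2], [x3=x4]}: π^{-1}(V) = {x2, x3, x4} ∉ τ ✗.
  V = {[x1], [x2], [x3=x4]}: π^{-1}(V) = {x1, x2, x3, x4} ∈ τ ✓.
Open sets in the quotient: τ_Q = {{}, {[x1]}, {[x1], [x2], [x3=x4]}} (3 elements).


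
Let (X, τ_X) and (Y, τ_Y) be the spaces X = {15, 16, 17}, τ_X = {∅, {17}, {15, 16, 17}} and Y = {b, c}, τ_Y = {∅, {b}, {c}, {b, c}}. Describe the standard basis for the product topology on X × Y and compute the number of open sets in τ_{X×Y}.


Basis B = {∅ × ∅, {17} × {b}, {17} × {c}, {17} × {b, c}, {15, 16, 17} × {b}, {15, 16, 17} × {c}, {15, 16, 17} × {b, c}}; |τ_{X×Y}| = 9.

Enumerate products U × V with U ∈ τ_X, V ∈ τ_Y (deduplicated):
  ∅ × ∅ = {} (∅)
  {17} × {b} = {(17,b)}
  {17} × {c} = {(17,c)}
  {17} × {b, c} = {(17,b), (17,c)}
  {15, 16, 17} × {b} = {(15,b), (16,b), (17,b)}
  {15, 16, 17} × {c} = {(15,c), (16,c), (17,c)}
  {15, 16, 17} × {b, c} = {(15,b), (15,c), (16,b), (16,c), (17,b), (17,c)}
These 7 distinct sets form the basis B.
Close under arbitrary unions to get τ_{X×Y}; counting gives |τ_{X×Y}| = 9.


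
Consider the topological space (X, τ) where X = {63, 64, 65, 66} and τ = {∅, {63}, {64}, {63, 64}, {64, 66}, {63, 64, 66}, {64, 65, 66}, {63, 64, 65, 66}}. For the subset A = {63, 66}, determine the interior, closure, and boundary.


int(A) = {63}, cl(A) = {63, 65, 66}, ∂A = {65, 66}.

Closed sets in (X, τ) are complements of opens:
  closed(X, τ) = {∅, {63}, {65}, {63, 65}, {65, 66}, {63, 65, 66}, {64, 65, 66}, {63, 64, 65, 66}}.
int(A) = ⋃ {U ∈ τ : U ⊆ A}. Opens contained in A: ∅, {63}.
Taking the union of these: int(A) = {63}.
cl(A) = ⋂ {C closed : A ⊆ C}. Closed sets containing A: {63, 65, 66}, {63, 64, 65, 66}.
Intersecting these: cl(A) = {63, 65, 66}.
∂A = cl(A) ∖ int(A) = {63, 65, 66} ∖ {63} = {65, 66}.


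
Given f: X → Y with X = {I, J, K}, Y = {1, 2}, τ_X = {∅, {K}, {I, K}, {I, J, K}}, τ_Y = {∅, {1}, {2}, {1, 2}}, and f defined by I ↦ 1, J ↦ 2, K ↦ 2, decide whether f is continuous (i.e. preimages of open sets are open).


f is NOT continuous.

Compute f^{-1}(U) for each U ∈ τ_Y:
  U = ∅: f^{-1}(U) = ∅ ∈ τ_X ✓.
  U = {1}: f^{-1}(U) = {I} ∉ τ_X ✗.
  U = {2}: f^{-1}(U) = {J, K} ∉ τ_X ✗.
  U = {1, 2}: f^{-1}(U) = {I, J, K} ∈ τ_X ✓.
Found U = {1} with f^{-1}(U) = {I} not in τ_X. Therefore f is NOT continuous.


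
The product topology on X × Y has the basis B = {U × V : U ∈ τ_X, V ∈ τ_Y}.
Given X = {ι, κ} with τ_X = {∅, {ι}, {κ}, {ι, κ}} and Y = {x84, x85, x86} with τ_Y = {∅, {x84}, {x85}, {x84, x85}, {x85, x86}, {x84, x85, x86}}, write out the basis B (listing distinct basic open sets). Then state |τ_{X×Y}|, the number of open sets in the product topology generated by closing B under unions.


Basis B = {∅ × ∅, {ι} × {x84}, {ι} × {x85}, {κ} × {x84}, {κ} × {x85}, {ι} × {x84, x85}, {ι, κ} × {x84}, {ι} × {x85, x86}, {ι, κ} × {x85}, {κ} × {x84, x85}, {κ} × {x85, x86}, {ι} × {x84, x85, x86}, {κ} × {x84, x85, x86}, {ι, κ} × {x84, x85}, {ι, κ} × {x85, x86}, {ι, κ} × {x84, x85, x86}}; |τ_{X×Y}| = 36.

Enumerate products U × V with U ∈ τ_X, V ∈ τ_Y (deduplicated):
  ∅ × ∅ = {} (∅)
  {ι} × {x84} = {(ι,x84)}
  {ι} × {x85} = {(ι,x85)}
  {κ} × {x84} = {(κ,x84)}
  {κ} × {x85} = {(κ,x85)}
  {ι} × {x84, x85} = {(ι,x84), (ι,x85)}
  {ι, κ} × {x84} = {(ι,x84), (κ,x84)}
  {ι} × {x85, x86} = {(ι,x85), (ι,x86)}
  {ι, κ} × {x85} = {(ι,x85), (κ,x85)}
  {κ} × {x84, x85} = {(κ,x84), (κ,x85)}
  {κ} × {x85, x86} = {(κ,x85), (κ,x86)}
  {ι} × {x84, x85, x86} = {(ι,x84), (ι,x85), (ι,x86)}
  {κ} × {x84, x85, x86} = {(κ,x84), (κ,x85), (κ,x86)}
  {ι, κ} × {x84, x85} = {(ι,x84), (ι,x85), (κ,x84), (κ,x85)}
  {ι, κ} × {x85, x86} = {(ι,x85), (ι,x86), (κ,x85), (κ,x86)}
  {ι, κ} × {x84, x85, x86} = {(ι,x84), (ι,x85), (ι,x86), (κ,x84), (κ,x85), (κ,x86)}
These 16 distinct sets form the basis B.
Close under arbitrary unions to get τ_{X×Y}; counting gives |τ_{X×Y}| = 36.


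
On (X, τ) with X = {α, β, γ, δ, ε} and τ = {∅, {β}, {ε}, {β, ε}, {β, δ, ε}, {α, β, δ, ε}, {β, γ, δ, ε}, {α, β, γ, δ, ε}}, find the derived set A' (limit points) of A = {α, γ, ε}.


A' = {α, γ, δ}

For each x ∈ X, list the open sets U ∈ τ with x ∈ U, then check whether U ∩ (A ∖ {x}) ≠ ∅ for every such U.
  x = α: opens ∋ x are {α, β, δ, ε}, {α, β, γ, δ, ε}; each meets A ∖ {α}, so x IS a limit point.
  x = β: open {β} ∋ x has {β} ∩ (A ∖ {β}) = ∅, so x is NOT a limit point.
  x = γ: opens ∋ x are {β, γ, δ, ε}, {α, β, γ, δ, ε}; each meets A ∖ {γ}, so x IS a limit point.
  x = δ: opens ∋ x are {β, δ, ε}, {α, β, δ, ε}, {β, γ, δ, ε}, {α, β, γ, δ, ε}; each meets A ∖ {δ}, so x IS a limit point.
  x = ε: open {ε} ∋ x has {ε} ∩ (A ∖ {ε}) = ∅, so x is NOT a limit point.
Collecting: A' = {α, γ, δ}.


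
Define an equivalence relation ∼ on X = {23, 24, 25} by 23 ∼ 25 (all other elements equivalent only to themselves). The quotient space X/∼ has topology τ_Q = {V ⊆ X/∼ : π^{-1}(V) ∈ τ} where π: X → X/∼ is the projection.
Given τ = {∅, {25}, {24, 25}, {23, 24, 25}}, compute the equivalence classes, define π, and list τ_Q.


X/∼ = {[23=25], [24]}; |τ_Q| = 2.

Equivalence classes: [23=25], [24].
Quotient map π: X → X/∼ sends 23 ↦ [23=25], 24 ↦ [24], 25 ↦ [23=25].
For each subset V ⊆ X/∼, compute π^{-1}(V) ⊆ X and check whether π^{-1}(V) ∈ τ. V is open in τ_Q iff π^{-1}(V) ∈ τ.
  V = {}: π^{-1}(V) = ∅ ∈ τ ✓.
  V = {[23=25]}: π^{-1}(V) = {23, 25} ∉ τ ✗.
  V = {[24]}: π^{-1}(V) = {24} ∉ τ ✗.
  V = {[23=25], [24]}: π^{-1}(V) = {23, 24, 25} ∈ τ ✓.
Open sets in the quotient: τ_Q = {{}, {[23=25], [24]}} (2 elements).


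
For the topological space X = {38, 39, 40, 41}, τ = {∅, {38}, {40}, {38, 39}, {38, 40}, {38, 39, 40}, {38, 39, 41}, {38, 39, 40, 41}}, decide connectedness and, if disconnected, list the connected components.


(X, τ) is disconnected; components = [{40}, {38, 39, 41}].

Find clopen sets (U ∈ τ with X ∖ U ∈ τ):
  U = ∅, X ∖ U = {38, 39, 40, 41} — both open, so U is clopen.
  U = {40}, X ∖ U = {38, 39, 41} — both open, so U is clopen.
  U = {38, 39, 41}, X ∖ U = {40} — both open, so U is clopen.
  U = {38, 39, 40, 41}, X ∖ U = ∅ — both open, so U is clopen.
Nontrivial clopen(s) exist: e.g. {40}. So (X, τ) is disconnected.
Compute connected components by grouping points that agree on all clopens:
  component: {40}
  component: {38, 39, 41}


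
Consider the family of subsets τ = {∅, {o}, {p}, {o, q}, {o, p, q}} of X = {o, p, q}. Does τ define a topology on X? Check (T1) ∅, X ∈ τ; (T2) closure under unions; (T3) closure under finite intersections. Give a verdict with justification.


τ is NOT a topology on X.

Axiom (T1): ∅ ∈ τ? Yes; X ∈ τ? Yes.
Axiom (T2/T3): check pairwise unions and intersections of members of τ.
Counterexample for (T2): {o} ∪ {p} = {o, p} ∉ τ. Therefore τ is NOT a topology.


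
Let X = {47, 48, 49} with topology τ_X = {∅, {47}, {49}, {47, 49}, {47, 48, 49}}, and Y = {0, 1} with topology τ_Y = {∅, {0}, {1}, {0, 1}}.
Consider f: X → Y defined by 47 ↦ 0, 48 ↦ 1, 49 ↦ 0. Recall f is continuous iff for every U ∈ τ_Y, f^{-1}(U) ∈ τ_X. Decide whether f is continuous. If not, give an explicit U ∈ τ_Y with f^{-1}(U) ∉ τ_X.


f is NOT continuous.

Compute f^{-1}(U) for each U ∈ τ_Y:
  U = ∅: f^{-1}(U) = ∅ ∈ τ_X ✓.
  U = {0}: f^{-1}(U) = {47, 49} ∈ τ_X ✓.
  U = {1}: f^{-1}(U) = {48} ∉ τ_X ✗.
  U = {0, 1}: f^{-1}(U) = {47, 48, 49} ∈ τ_X ✓.
Found U = {1} with f^{-1}(U) = {48} not in τ_X. Therefore f is NOT continuous.


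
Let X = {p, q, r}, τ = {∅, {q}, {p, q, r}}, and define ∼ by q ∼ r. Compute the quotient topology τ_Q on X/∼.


X/∼ = {[p], [q=r]}; |τ_Q| = 2.

Equivalence classes: [p], [q=r].
Quotient map π: X → X/∼ sends p ↦ [p], q ↦ [q=r], r ↦ [q=r].
For each subset V ⊆ X/∼, compute π^{-1}(V) ⊆ X and check whether π^{-1}(V) ∈ τ. V is open in τ_Q iff π^{-1}(V) ∈ τ.
  V = {}: π^{-1}(V) = ∅ ∈ τ ✓.
  V = {[p]}: π^{-1}(V) = {p} ∉ τ ✗.
  V = {[q=r]}: π^{-1}(V) = {q, r} ∉ τ ✗.
  V = {[p], [q=r]}: π^{-1}(V) = {p, q, r} ∈ τ ✓.
Open sets in the quotient: τ_Q = {{}, {[p], [q=r]}} (2 elements).


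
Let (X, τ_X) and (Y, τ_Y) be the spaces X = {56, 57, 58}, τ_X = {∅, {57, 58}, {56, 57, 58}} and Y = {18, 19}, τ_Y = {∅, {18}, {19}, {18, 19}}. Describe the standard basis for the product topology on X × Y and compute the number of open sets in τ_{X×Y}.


Basis B = {∅ × ∅, {57, 58} × {18}, {57, 58} × {19}, {56, 57, 58} × {18}, {56, 57, 58} × {19}, {57, 58} × {18, 19}, {56, 57, 58} × {18, 19}}; |τ_{X×Y}| = 9.

Enumerate products U × V with U ∈ τ_X, V ∈ τ_Y (deduplicated):
  ∅ × ∅ = {} (∅)
  {57, 58} × {18} = {(57,18), (58,18)}
  {57, 58} × {19} = {(57,19), (58,19)}
  {56, 57, 58} × {18} = {(56,18), (57,18), (58,18)}
  {56, 57, 58} × {19} = {(56,19), (57,19), (58,19)}
  {57, 58} × {18, 19} = {(57,18), (57,19), (58,18), (58,19)}
  {56, 57, 58} × {18, 19} = {(56,18), (56,19), (57,18), (57,19), (58,18), (58,19)}
These 7 distinct sets form the basis B.
Close under arbitrary unions to get τ_{X×Y}; counting gives |τ_{X×Y}| = 9.


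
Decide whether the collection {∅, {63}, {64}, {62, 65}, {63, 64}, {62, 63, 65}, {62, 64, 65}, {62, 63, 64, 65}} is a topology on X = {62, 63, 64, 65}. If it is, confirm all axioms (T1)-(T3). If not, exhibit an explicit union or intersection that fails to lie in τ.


τ IS a topology on X.

Axiom (T1): ∅ ∈ τ? Yes; X ∈ τ? Yes.
Axiom (T2/T3): check pairwise unions and intersections of members of τ.
All pairwise intersections and unions checked — each lies in τ. Therefore τ satisfies (T1), (T2), (T3): it IS a topology on X.


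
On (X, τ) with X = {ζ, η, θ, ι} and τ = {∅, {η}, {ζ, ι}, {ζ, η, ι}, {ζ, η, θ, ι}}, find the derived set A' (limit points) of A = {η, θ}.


A' = {θ}

For each x ∈ X, list the open sets U ∈ τ with x ∈ U, then check whether U ∩ (A ∖ {x}) ≠ ∅ for every such U.
  x = ζ: open {ζ, ι} ∋ x has {ζ, ι} ∩ (A ∖ {ζ}) = ∅, so x is NOT a limit point.
  x = η: open {η} ∋ x has {η} ∩ (A ∖ {η}) = ∅, so x is NOT a limit point.
  x = θ: opens ∋ x are {ζ, η, θ, ι}; each meets A ∖ {θ}, so x IS a limit point.
  x = ι: open {ζ, ι} ∋ x has {ζ, ι} ∩ (A ∖ {ι}) = ∅, so x is NOT a limit point.
Collecting: A' = {θ}.


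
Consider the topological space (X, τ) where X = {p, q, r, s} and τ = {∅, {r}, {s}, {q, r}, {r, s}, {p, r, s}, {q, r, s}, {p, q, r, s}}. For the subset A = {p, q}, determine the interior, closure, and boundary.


int(A) = ∅, cl(A) = {p, q}, ∂A = {p, q}.

Closed sets in (X, τ) are complements of opens:
  closed(X, τ) = {∅, {p}, {q}, {p, q}, {p, s}, {p, q, r}, {p, q, s}, {p, q, r, s}}.
int(A) = ⋃ {U ∈ τ : U ⊆ A}. Opens contained in A: ∅.
Taking the union of these: int(A) = ∅.
cl(A) = ⋂ {C closed : A ⊆ C}. Closed sets containing A: {p, q}, {p, q, r}, {p, q, s}, {p, q, r, s}.
Intersecting these: cl(A) = {p, q}.
∂A = cl(A) ∖ int(A) = {p, q} ∖ ∅ = {p, q}.


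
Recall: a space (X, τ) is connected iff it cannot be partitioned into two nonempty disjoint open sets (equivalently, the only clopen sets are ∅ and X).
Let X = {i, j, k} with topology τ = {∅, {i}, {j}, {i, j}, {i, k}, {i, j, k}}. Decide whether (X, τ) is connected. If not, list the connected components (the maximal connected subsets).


(X, τ) is disconnected; components = [{j}, {i, k}].

Find clopen sets (U ∈ τ with X ∖ U ∈ τ):
  U = ∅, X ∖ U = {i, j, k} — both open, so U is clopen.
  U = {j}, X ∖ U = {i, k} — both open, so U is clopen.
  U = {i, k}, X ∖ U = {j} — both open, so U is clopen.
  U = {i, j, k}, X ∖ U = ∅ — both open, so U is clopen.
Nontrivial clopen(s) exist: e.g. {i, k}. So (X, τ) is disconnected.
Compute connected components by grouping points that agree on all clopens:
  component: {j}
  component: {i, k}


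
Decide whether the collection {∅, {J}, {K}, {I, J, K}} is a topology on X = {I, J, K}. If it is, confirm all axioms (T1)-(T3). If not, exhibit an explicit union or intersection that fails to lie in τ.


τ is NOT a topology on X.

Axiom (T1): ∅ ∈ τ? Yes; X ∈ τ? Yes.
Axiom (T2/T3): check pairwise unions and intersections of members of τ.
Counterexample for (T2): {J} ∪ {K} = {J, K} ∉ τ. Therefore τ is NOT a topology.


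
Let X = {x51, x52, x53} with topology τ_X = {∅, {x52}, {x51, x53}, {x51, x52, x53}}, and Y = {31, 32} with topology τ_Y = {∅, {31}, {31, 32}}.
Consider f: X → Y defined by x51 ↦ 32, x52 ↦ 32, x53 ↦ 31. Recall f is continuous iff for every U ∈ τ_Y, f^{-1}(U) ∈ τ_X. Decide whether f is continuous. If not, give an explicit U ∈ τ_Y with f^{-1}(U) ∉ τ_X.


f is NOT continuous.

Compute f^{-1}(U) for each U ∈ τ_Y:
  U = ∅: f^{-1}(U) = ∅ ∈ τ_X ✓.
  U = {31}: f^{-1}(U) = {x53} ∉ τ_X ✗.
  U = {31, 32}: f^{-1}(U) = {x51, x52, x53} ∈ τ_X ✓.
Found U = {31} with f^{-1}(U) = {x53} not in τ_X. Therefore f is NOT continuous.


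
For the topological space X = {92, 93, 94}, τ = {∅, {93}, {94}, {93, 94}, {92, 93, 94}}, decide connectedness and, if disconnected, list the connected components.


(X, τ) is connected.

Find clopen sets (U ∈ τ with X ∖ U ∈ τ):
  U = ∅, X ∖ U = {92, 93, 94} — both open, so U is clopen.
  U = {92, 93, 94}, X ∖ U = ∅ — both open, so U is clopen.
Only trivial clopens (∅ and X) exist, so (X, τ) is connected.
Compute connected components by grouping points that agree on all clopens:
  component: {92, 93, 94}


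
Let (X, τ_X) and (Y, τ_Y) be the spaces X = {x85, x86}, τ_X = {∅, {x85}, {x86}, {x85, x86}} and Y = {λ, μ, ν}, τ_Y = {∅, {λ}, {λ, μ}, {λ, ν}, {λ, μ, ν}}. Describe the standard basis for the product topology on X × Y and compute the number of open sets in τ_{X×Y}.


Basis B = {∅ × ∅, {x85} × {λ}, {x86} × {λ}, {x85} × {λ, μ}, {x85} × {λ, ν}, {x85, x86} × {λ}, {x86} × {λ, μ}, {x86} × {λ, ν}, {x85} × {λ, μ, ν}, {x86} × {λ, μ, ν}, {x85, x86} × {λ, μ}, {x85, x86} × {λ, ν}, {x85, x86} × {λ, μ, ν}}; |τ_{X×Y}| = 25.

Enumerate products U × V with U ∈ τ_X, V ∈ τ_Y (deduplicated):
  ∅ × ∅ = {} (∅)
  {x85} × {λ} = {(x85,λ)}
  {x86} × {λ} = {(x86,λ)}
  {x85} × {λ, μ} = {(x85,λ), (x85,μ)}
  {x85} × {λ, ν} = {(x85,λ), (x85,ν)}
  {x85, x86} × {λ} = {(x85,λ), (x86,λ)}
  {x86} × {λ, μ} = {(x86,λ), (x86,μ)}
  {x86} × {λ, ν} = {(x86,λ), (x86,ν)}
  {x85} × {λ, μ, ν} = {(x85,λ), (x85,μ), (x85,ν)}
  {x86} × {λ, μ, ν} = {(x86,λ), (x86,μ), (x86,ν)}
  {x85, x86} × {λ, μ} = {(x85,λ), (x85,μ), (x86,λ), (x86,μ)}
  {x85, x86} × {λ, ν} = {(x85,λ), (x85,ν), (x86,λ), (x86,ν)}
  {x85, x86} × {λ, μ, ν} = {(x85,λ), (x85,μ), (x85,ν), (x86,λ), (x86,μ), (x86,ν)}
These 13 distinct sets form the basis B.
Close under arbitrary unions to get τ_{X×Y}; counting gives |τ_{X×Y}| = 25.


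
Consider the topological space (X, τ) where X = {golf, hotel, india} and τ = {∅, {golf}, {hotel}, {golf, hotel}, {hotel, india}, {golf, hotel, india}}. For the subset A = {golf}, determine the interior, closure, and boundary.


int(A) = {golf}, cl(A) = {golf}, ∂A = ∅.

Closed sets in (X, τ) are complements of opens:
  closed(X, τ) = {∅, {golf}, {india}, {golf, india}, {hotel, india}, {golf, hotel, india}}.
int(A) = ⋃ {U ∈ τ : U ⊆ A}. Opens contained in A: ∅, {golf}.
Taking the union of these: int(A) = {golf}.
cl(A) = ⋂ {C closed : A ⊆ C}. Closed sets containing A: {golf}, {golf, india}, {golf, hotel, india}.
Intersecting these: cl(A) = {golf}.
∂A = cl(A) ∖ int(A) = {golf} ∖ {golf} = ∅.


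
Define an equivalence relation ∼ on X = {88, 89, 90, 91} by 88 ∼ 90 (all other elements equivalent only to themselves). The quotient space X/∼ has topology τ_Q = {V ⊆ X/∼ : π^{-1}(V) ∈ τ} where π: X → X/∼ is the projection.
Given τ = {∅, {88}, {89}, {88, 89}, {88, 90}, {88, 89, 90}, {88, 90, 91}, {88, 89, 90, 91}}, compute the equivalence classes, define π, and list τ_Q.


X/∼ = {[88=90], [89], [91]}; |τ_Q| = 6.

Equivalence classes: [88=90], [89], [91].
Quotient map π: X → X/∼ sends 88 ↦ [88=90], 89 ↦ [89], 90 ↦ [88=90], 91 ↦ [91].
For each subset V ⊆ X/∼, compute π^{-1}(V) ⊆ X and check whether π^{-1}(V) ∈ τ. V is open in τ_Q iff π^{-1}(V) ∈ τ.
  V = {}: π^{-1}(V) = ∅ ∈ τ ✓.
  V = {[88=90]}: π^{-1}(V) = {88, 90} ∈ τ ✓.
  V = {[89]}: π^{-1}(V) = {89} ∈ τ ✓.
  V = {[88=90], [89]}: π^{-1}(V) = {88, 89, 90} ∈ τ ✓.
  V = {[91]}: π^{-1}(V) = {91} ∉ τ ✗.
  V = {[88=90], [91]}: π^{-1}(V) = {88, 90, 91} ∈ τ ✓.
  V = {[89], [91]}: π^{-1}(V) = {89, 91} ∉ τ ✗.
  V = {[88=90], [89], [91]}: π^{-1}(V) = {88, 89, 90, 91} ∈ τ ✓.
Open sets in the quotient: τ_Q = {{}, {[88=90]}, {[89]}, {[88=90], [89]}, {[88=90], [91]}, {[88=90], [89], [91]}} (6 elements).


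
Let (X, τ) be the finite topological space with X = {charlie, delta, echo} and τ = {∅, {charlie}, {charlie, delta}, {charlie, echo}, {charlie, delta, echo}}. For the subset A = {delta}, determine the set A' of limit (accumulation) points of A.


A' = ∅

For each x ∈ X, list the open sets U ∈ τ with x ∈ U, then check whether U ∩ (A ∖ {x}) ≠ ∅ for every such U.
  x = charlie: open {charlie} ∋ x has {charlie} ∩ (A ∖ {charlie}) = ∅, so x is NOT a limit point.
  x = delta: open {charlie, delta} ∋ x has {charlie, delta} ∩ (A ∖ {delta}) = ∅, so x is NOT a limit point.
  x = echo: open {charlie, echo} ∋ x has {charlie, echo} ∩ (A ∖ {echo}) = ∅, so x is NOT a limit point.
Collecting: A' = ∅.


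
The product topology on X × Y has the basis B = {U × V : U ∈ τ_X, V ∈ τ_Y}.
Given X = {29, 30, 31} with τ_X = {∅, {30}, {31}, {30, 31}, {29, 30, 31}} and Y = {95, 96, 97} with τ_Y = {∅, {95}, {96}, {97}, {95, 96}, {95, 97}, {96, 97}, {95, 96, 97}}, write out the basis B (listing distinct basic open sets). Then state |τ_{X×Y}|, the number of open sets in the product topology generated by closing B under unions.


Basis B = {∅ × ∅, {30} × {95}, {30} × {96}, {30} × {97}, {31} × {95}, {31} × {96}, {31} × {97}, {30} × {95, 96}, {30} × {95, 97}, {30, 31} × {95}, {30} × {96, 97}, {30, 31} × {96}, {30, 31} × {97}, {31} × {95, 96}, {31} × {95, 97}, {31} × {96, 97}, {29, 30, 31} × {95}, {29, 30, 31} × {96}, {29, 30, 31} × {97}, {30} × {95, 96, 97}, {31} × {95, 96, 97}, {30, 31} × {95, 96}, {30, 31} × {95, 97}, {30, 31} × {96, 97}, {29, 30, 31} × {95, 96}, {29, 30, 31} × {95, 97}, {29, 30, 31} × {96, 97}, {30, 31} × {95, 96, 97}, {29, 30, 31} × {95, 96, 97}}; |τ_{X×Y}| = 125.

Enumerate products U × V with U ∈ τ_X, V ∈ τ_Y (deduplicated):
  ∅ × ∅ = {} (∅)
  {30} × {95} = {(30,95)}
  {30} × {96} = {(30,96)}
  {30} × {97} = {(30,97)}
  {31} × {95} = {(31,95)}
  {31} × {96} = {(31,96)}
  {31} × {97} = {(31,97)}
  {30} × {95, 96} = {(30,95), (30,96)}
  {30} × {95, 97} = {(30,95), (30,97)}
  {30, 31} × {95} = {(30,95), (31,95)}
  {30} × {96, 97} = {(30,96), (30,97)}
  {30, 31} × {96} = {(30,96), (31,96)}
  {30, 31} × {97} = {(30,97), (31,97)}
  {31} × {95, 96} = {(31,95), (31,96)}
  {31} × {95, 97} = {(31,95), (31,97)}
  {31} × {96, 97} = {(31,96), (31,97)}
  {29, 30, 31} × {95} = {(29,95), (30,95), (31,95)}
  {29, 30, 31} × {96} = {(29,96), (30,96), (31,96)}
  {29, 30, 31} × {97} = {(29,97), (30,97), (31,97)}
  {30} × {95, 96, 97} = {(30,95), (30,96), (30,97)}
  {31} × {95, 96, 97} = {(31,95), (31,96), (31,97)}
  {30, 31} × {95, 96} = {(30,95), (30,96), (31,95), (31,96)}
  {30, 31} × {95, 97} = {(30,95), (30,97), (31,95), (31,97)}
  {30, 31} × {96, 97} = {(30,96), (30,97), (31,96), (31,97)}
  {29, 30, 31} × {95, 96} = {(29,95), (29,96), (30,95), (30,96), (31,95), (31,96)}
  {29, 30, 31} × {95, 97} = {(29,95), (29,97), (30,95), (30,97), (31,95), (31,97)}
  {29, 30, 31} × {96, 97} = {(29,96), (29,97), (30,96), (30,97), (31,96), (31,97)}
  {30, 31} × {95, 96, 97} = {(30,95), (30,96), (30,97), (31,95), (31,96), (31,97)}
  {29, 30, 31} × {95, 96, 97} = {(29,95), (29,96), (29,97), (30,95), (30,96), (30,97), (31,95), (31,96), (31,97)}
These 29 distinct sets form the basis B.
Close under arbitrary unions to get τ_{X×Y}; counting gives |τ_{X×Y}| = 125.


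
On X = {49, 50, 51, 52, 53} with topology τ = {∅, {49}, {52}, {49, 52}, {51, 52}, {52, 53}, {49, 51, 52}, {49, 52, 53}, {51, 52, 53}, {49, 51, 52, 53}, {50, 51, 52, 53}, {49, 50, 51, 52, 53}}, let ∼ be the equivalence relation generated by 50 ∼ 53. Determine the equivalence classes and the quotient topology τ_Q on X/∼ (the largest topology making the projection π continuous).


X/∼ = {[49], [50=53], [51], [52]}; |τ_Q| = 8.

Equivalence classes: [49], [50=53], [51], [52].
Quotient map π: X → X/∼ sends 49 ↦ [49], 50 ↦ [50=53], 51 ↦ [51], 52 ↦ [52], 53 ↦ [50=53].
For each subset V ⊆ X/∼, compute π^{-1}(V) ⊆ X and check whether π^{-1}(V) ∈ τ. V is open in τ_Q iff π^{-1}(V) ∈ τ.
  V = {}: π^{-1}(V) = ∅ ∈ τ ✓.
  V = {[49]}: π^{-1}(V) = {49} ∈ τ ✓.
  V = {[50=53]}: π^{-1}(V) = {50, 53} ∉ τ ✗.
  V = {[49], [50=53]}: π^{-1}(V) = {49, 50, 53} ∉ τ ✗.
  V = {[51]}: π^{-1}(V) = {51} ∉ τ ✗.
  V = {[49], [51]}: π^{-1}(V) = {49, 51} ∉ τ ✗.
  V = {[50=53], [51]}: π^{-1}(V) = {50, 51, 53} ∉ τ ✗.
  V = {[49], [50=53], [51]}: π^{-1}(V) = {49, 50, 51, 53} ∉ τ ✗.
  V = {[52]}: π^{-1}(V) = {52} ∈ τ ✓.
  V = {[49], [52]}: π^{-1}(V) = {49, 52} ∈ τ ✓.
  V = {[50=53], [52]}: π^{-1}(V) = {50, 52, 53} ∉ τ ✗.
  V = {[49], [50=53], [52]}: π^{-1}(V) = {49, 50, 52, 53} ∉ τ ✗.
  V = {[51], [52]}: π^{-1}(V) = {51, 52} ∈ τ ✓.
  V = {[49], [51], [52]}: π^{-1}(V) = {49, 51, 52} ∈ τ ✓.
  V = {[50=53], [51], [52]}: π^{-1}(V) = {50, 51, 52, 53} ∈ τ ✓.
  V = {[49], [50=53], [51], [52]}: π^{-1}(V) = {49, 50, 51, 52, 53} ∈ τ ✓.
Open sets in the quotient: τ_Q = {{}, {[49]}, {[52]}, {[49], [52]}, {[51], [52]}, {[49], [51], [52]}, {[50=53], [51], [52]}, {[49], [50=53], [51], [52]}} (8 elements).


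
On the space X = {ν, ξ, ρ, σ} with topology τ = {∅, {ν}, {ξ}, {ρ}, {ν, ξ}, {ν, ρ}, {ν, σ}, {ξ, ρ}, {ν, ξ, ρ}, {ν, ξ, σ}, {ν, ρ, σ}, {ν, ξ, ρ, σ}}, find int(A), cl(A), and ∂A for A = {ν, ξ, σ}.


int(A) = {ν, ξ, σ}, cl(A) = {ν, ξ, σ}, ∂A = ∅.

Closed sets in (X, τ) are complements of opens:
  closed(X, τ) = {∅, {ξ}, {ρ}, {σ}, {ν, σ}, {ξ, ρ}, {ξ, σ}, {ρ, σ}, {ν, ξ, σ}, {ν, ρ, σ}, {ξ, ρ, σ}, {ν, ξ, ρ, σ}}.
int(A) = ⋃ {U ∈ τ : U ⊆ A}. Opens contained in A: ∅, {ν}, {ξ}, {ν, ξ}, {ν, σ}, {ν, ξ, σ}.
Taking the union of these: int(A) = {ν, ξ, σ}.
cl(A) = ⋂ {C closed : A ⊆ C}. Closed sets containing A: {ν, ξ, σ}, {ν, ξ, ρ, σ}.
Intersecting these: cl(A) = {ν, ξ, σ}.
∂A = cl(A) ∖ int(A) = {ν, ξ, σ} ∖ {ν, ξ, σ} = ∅.


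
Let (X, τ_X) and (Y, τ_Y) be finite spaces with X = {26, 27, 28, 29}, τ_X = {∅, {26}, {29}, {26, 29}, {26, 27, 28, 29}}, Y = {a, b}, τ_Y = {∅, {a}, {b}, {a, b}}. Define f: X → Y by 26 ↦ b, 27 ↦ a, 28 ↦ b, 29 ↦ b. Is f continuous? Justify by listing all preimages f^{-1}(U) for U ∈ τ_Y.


f is NOT continuous.

Compute f^{-1}(U) for each U ∈ τ_Y:
  U = ∅: f^{-1}(U) = ∅ ∈ τ_X ✓.
  U = {a}: f^{-1}(U) = {27} ∉ τ_X ✗.
  U = {b}: f^{-1}(U) = {26, 28, 29} ∉ τ_X ✗.
  U = {a, b}: f^{-1}(U) = {26, 27, 28, 29} ∈ τ_X ✓.
Found U = {a} with f^{-1}(U) = {27} not in τ_X. Therefore f is NOT continuous.


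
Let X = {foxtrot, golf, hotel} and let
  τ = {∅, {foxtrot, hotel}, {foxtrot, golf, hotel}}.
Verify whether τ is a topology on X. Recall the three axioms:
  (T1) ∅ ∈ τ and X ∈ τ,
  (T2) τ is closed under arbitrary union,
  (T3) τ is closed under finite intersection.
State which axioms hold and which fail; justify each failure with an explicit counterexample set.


τ IS a topology on X.

Axiom (T1): ∅ ∈ τ? Yes; X ∈ τ? Yes.
Axiom (T2/T3): check pairwise unions and intersections of members of τ.
All pairwise intersections and unions checked — each lies in τ. Therefore τ satisfies (T1), (T2), (T3): it IS a topology on X.


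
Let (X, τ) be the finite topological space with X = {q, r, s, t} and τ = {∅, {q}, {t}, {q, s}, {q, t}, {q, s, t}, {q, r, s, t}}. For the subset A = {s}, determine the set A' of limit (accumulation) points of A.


A' = {r}

For each x ∈ X, list the open sets U ∈ τ with x ∈ U, then check whether U ∩ (A ∖ {x}) ≠ ∅ for every such U.
  x = q: open {q} ∋ x has {q} ∩ (A ∖ {q}) = ∅, so x is NOT a limit point.
  x = r: opens ∋ x are {q, r, s, t}; each meets A ∖ {r}, so x IS a limit point.
  x = s: open {q, s} ∋ x has {q, s} ∩ (A ∖ {s}) = ∅, so x is NOT a limit point.
  x = t: open {t} ∋ x has {t} ∩ (A ∖ {t}) = ∅, so x is NOT a limit point.
Collecting: A' = {r}.


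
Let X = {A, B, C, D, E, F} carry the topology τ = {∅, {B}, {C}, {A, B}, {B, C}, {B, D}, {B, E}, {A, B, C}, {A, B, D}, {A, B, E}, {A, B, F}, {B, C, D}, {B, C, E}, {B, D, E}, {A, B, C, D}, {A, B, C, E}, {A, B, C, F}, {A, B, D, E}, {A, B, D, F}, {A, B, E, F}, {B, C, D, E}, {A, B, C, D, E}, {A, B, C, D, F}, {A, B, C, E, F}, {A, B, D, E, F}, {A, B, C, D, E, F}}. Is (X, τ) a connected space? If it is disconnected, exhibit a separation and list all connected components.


(X, τ) is disconnected; components = [{C}, {A, B, D, E, F}].

Find clopen sets (U ∈ τ with X ∖ U ∈ τ):
  U = ∅, X ∖ U = {A, B, C, D, E, F} — both open, so U is clopen.
  U = {C}, X ∖ U = {A, B, D, E, F} — both open, so U is clopen.
  U = {A, B, D, E, F}, X ∖ U = {C} — both open, so U is clopen.
  U = {A, B, C, D, E, F}, X ∖ U = ∅ — both open, so U is clopen.
Nontrivial clopen(s) exist: e.g. {C}. So (X, τ) is disconnected.
Compute connected components by grouping points that agree on all clopens:
  component: {C}
  component: {A, B, D, E, F}
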